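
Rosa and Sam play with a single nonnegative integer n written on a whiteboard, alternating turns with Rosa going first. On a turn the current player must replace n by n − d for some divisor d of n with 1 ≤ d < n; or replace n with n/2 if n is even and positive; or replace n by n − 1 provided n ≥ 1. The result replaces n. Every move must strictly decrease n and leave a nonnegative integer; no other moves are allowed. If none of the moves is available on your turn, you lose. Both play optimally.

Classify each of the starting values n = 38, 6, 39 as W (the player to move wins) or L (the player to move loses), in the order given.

Classify positions by backward induction: terminal positions (no move available) are L. From any other position, the mover wins iff some move reaches an L.
n=0: no move → L
n=1: can move to 0, which is L ⇒ W
n=2: the only move is to 1(W), a W ⇒ L
n=3: can move to 2, which is L ⇒ W
n=4: can move to 2, which is L ⇒ W
n=5: the only move is to 4(W), a W ⇒ L
n=6: can move to 5, which is L ⇒ W
n=7: the only move is to 6(W), a W ⇒ L
n=8: can move to 7, which is L ⇒ W
n=9: moves to 6(W), 8(W); every one is W ⇒ L
n=10: can move to 5, which is L ⇒ W
n=11: the only move is to 10(W), a W ⇒ L
n=12: can move to 9, which is L ⇒ W
n=13: the only move is to 12(W), a W ⇒ L
n=14: can move to 7, which is L ⇒ W
n=15: moves to 10(W), 12(W), 14(W); every one is W ⇒ L
n=16: can move to 15, which is L ⇒ W
n=17: the only move is to 16(W), a W ⇒ L
n=18: can move to 9, which is L ⇒ W
n=19: the only move is to 18(W), a W ⇒ L
n=20: can move to 15, which is L ⇒ W
n=21: moves to 14(W), 18(W), 20(W); every one is W ⇒ L
n=22: can move to 11, which is L ⇒ W
n=23: the only move is to 22(W), a W ⇒ L
n=24: can move to 21, which is L ⇒ W
n=25: moves to 20(W), 24(W); every one is W ⇒ L
n=26: can move to 13, which is L ⇒ W
n=27: moves to 18(W), 24(W), 26(W); every one is W ⇒ L
n=28: can move to 21, which is L ⇒ W
n=29: the only move is to 28(W), a W ⇒ L
n=30: can move to 15, which is L ⇒ W
n=31: the only move is to 30(W), a W ⇒ L
n=32: can move to 31, which is L ⇒ W
n=33: moves to 22(W), 30(W), 32(W); every one is W ⇒ L
n=34: can move to 17, which is L ⇒ W
n=35: moves to 28(W), 30(W), 34(W); every one is W ⇒ L
n=36: can move to 27, which is L ⇒ W
n=37: the only move is to 36(W), a W ⇒ L
n=38: can move to 19, which is L ⇒ W
n=39: moves to 26(W), 36(W), 38(W); every one is W ⇒ L

38: W, 6: W, 39: L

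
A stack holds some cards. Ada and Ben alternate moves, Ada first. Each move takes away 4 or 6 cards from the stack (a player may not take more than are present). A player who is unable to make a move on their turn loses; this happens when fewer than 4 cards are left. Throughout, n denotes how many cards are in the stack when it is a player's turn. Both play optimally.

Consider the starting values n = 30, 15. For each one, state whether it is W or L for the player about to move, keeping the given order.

30: L, 15: W

Build the W/L table. Terminal = L. A non-terminal position is W if it has a move to some L; otherwise it is L.
n=0: no move → L
n=1: no move → L
n=2: no move → L
n=3: no move → L
n=4: can move to 0, which is L ⇒ W
n=5: can move to 1, which is L ⇒ W
n=6: can move to 2, which is L ⇒ W
n=7: can move to 3, which is L ⇒ W
n=8: can move to 2, which is L ⇒ W
n=9: can move to 3, which is L ⇒ W
n=10: moves to 6(W), 4(W); every one is W ⇒ L
n=11: moves to 7(W), 5(W); every one is W ⇒ L
n=12: moves to 8(W), 6(W); every one is W ⇒ L
n=13: moves to 9(W), 7(W); every one is W ⇒ L
n=14: can move to 10, which is L ⇒ W
n=15: can move to 11, which is L ⇒ W
n=16: can move to 12, which is L ⇒ W
n=17: can move to 13, which is L ⇒ W
n=18: can move to 12, which is L ⇒ W
n=19: can move to 13, which is L ⇒ W
n=20: moves to 16(W), 14(W); every one is W ⇒ L
n=21: moves to 17(W), 15(W); every one is W ⇒ L
n=22: moves to 18(W), 16(W); every one is W ⇒ L
n=23: moves to 19(W), 17(W); every one is W ⇒ L
n=24: can move to 20, which is L ⇒ W
n=25: can move to 21, which is L ⇒ W
n=26: can move to 22, which is L ⇒ W
n=27: can move to 23, which is L ⇒ W
n=28: can move to 22, which is L ⇒ W
n=29: can move to 23, which is L ⇒ W
n=30: moves to 26(W), 24(W); every one is W ⇒ L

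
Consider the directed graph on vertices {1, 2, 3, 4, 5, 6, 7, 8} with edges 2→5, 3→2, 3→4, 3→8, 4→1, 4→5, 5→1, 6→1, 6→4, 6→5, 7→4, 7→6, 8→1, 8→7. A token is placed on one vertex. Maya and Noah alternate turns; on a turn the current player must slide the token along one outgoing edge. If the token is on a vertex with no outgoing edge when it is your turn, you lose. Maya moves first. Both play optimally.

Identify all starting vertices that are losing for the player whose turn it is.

Compute win/loss labels from the base case upward. A position with no move is L. Any other position is W if it can reach an L in one move, else L.
Every edge goes from a vertex to one that appears earlier in the order 1, 5, 4, 6, 7, 2, 8, 3, so processing vertices in that order labels each vertex after all of its successors.
1: no outgoing edge → L
5: →1(L), so W
4: →1(L), so W
6: →1(L), so W
7: →6(W), 4(W) — all W, so L
2: →5(W) only, which is W, so L
8: →7(L), so W
3: →2(L), so W
Reading off the rows marked L gives the requested list; there are 3 such vertices.

1, 2, 7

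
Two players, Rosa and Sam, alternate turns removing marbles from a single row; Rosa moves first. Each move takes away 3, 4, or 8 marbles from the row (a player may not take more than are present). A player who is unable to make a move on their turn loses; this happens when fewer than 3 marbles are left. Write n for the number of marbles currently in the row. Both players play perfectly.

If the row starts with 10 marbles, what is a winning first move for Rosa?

Classify positions by backward induction: terminal positions (no move available) are L. From any other position, the mover wins iff some move reaches an L.
n=0: no move → L
n=1: no move → L
n=2: no move → L
n=3: reaches L-position 0 → W
n=4: reaches L-position 1 → W
n=5: reaches L-position 2 → W
n=6: reaches L-position 2 → W
n=7: only reaches 4(W), 3(W), all W → L
n=8: reaches L-position 0 → W
n=9: reaches L-position 1 → W
n=10: reaches L-position 7 → W
From 10, the L positions reachable in one move are: 7, 2. Any move reaching one of these is winning.

Remove 3, leaving 7.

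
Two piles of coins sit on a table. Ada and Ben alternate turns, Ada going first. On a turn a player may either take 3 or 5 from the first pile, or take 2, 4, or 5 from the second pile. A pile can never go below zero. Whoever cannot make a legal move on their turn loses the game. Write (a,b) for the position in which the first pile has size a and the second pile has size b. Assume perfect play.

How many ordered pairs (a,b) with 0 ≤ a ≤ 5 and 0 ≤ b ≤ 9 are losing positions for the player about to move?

21

Classify positions by backward induction: terminal positions (no move available) are L. From any other position, the mover wins iff some move reaches an L.
Every move lowers a or b (never raises either), so fill the grid row by row in increasing a, and left to right within a row: each cell's successors are then already labelled.
      b=0  b=1  b=2  b=3  b=4  b=5  b=6  b=7  b=8  b=9
a=0:    L    L    W    W    W    W    W    L    L    W
a=1:    L    L    W    W    W    W    W    L    L    W
a=2:    L    L    W    W    W    W    W    L    L    W
a=3:    W    W    L    L    W    W    W    W    W    L
a=4:    W    W    L    L    W    W    W    W    W    L
a=5:    W    W    L    L    W    W    W    W    W    L
Cells with no legal move (terminal, hence L): (0,0), (0,1), (1,0), (1,1), (2,0), (2,1).
The remaining L cells, each justified by listing all of its moves:
(0,7): L (options (0,5)(W), (0,3)(W), (0,2)(W) are all W)
(0,8): L (options (0,6)(W), (0,4)(W), (0,3)(W) are all W)
(1,7): L (options (1,5)(W), (1,3)(W), (1,2)(W) are all W)
(1,8): L (options (1,6)(W), (1,4)(W), (1,3)(W) are all W)
(2,7): L (options (2,5)(W), (2,3)(W), (2,2)(W) are all W)
(2,8): L (options (2,6)(W), (2,4)(W), (2,3)(W) are all W)
(3,2): L (options (0,2)(W), (3,0)(W) are all W)
(3,3): L (options (0,3)(W), (3,1)(W) are all W)
(3,9): L (options (0,9)(W), (3,7)(W), (3,5)(W), (3,4)(W) are all W)
(4,2): L (options (1,2)(W), (4,0)(W) are all W)
(4,3): L (options (1,3)(W), (4,1)(W) are all W)
(4,9): L (options (1,9)(W), (4,7)(W), (4,5)(W), (4,4)(W) are all W)
(5,2): L (options (2,2)(W), (0,2)(W), (5,0)(W) are all W)
(5,3): L (options (2,3)(W), (0,3)(W), (5,1)(W) are all W)
(5,9): L (options (2,9)(W), (0,9)(W), (5,7)(W), (5,5)(W), (5,4)(W) are all W)
Every other cell has at least one move into one of the L cells above, so it is W.
L cells per row: a=0: 4, a=1: 4, a=2: 4, a=3: 3, a=4: 3, a=5: 3; total 21.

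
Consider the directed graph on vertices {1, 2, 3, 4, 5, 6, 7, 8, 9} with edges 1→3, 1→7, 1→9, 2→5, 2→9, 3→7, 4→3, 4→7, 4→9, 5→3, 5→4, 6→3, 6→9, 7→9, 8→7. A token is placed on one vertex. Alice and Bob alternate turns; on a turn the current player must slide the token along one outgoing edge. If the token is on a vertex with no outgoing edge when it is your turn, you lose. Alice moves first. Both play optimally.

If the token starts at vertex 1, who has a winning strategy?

Alice wins.

Positions with no move are L. A position that does have a move is losing for the player to move precisely when every available move leads to a winning position for the opponent. Fill in the labels:
Every edge goes from a vertex to one that appears earlier in the order 9, 7, 3, 1, 4, 6, 8, 5, 2, so processing vertices in that order labels each vertex after all of its successors.
9: no outgoing edge → L
7: can move to 9, which is L ⇒ W
3: the only move is to 7(W), a W ⇒ L
1: can move to 3, which is L ⇒ W
4: can move to 3, which is L ⇒ W
6: can move to 3, which is L ⇒ W
8: the only move is to 7(W), a W ⇒ L
5: can move to 3, which is L ⇒ W
2: can move to 9, which is L ⇒ W
From 1 Alice can move to 3, reaching an L position.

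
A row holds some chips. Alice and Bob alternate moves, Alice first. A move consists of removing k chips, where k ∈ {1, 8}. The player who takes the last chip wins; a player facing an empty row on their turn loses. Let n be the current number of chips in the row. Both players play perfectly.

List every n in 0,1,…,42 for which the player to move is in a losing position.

0, 2, 4, 6, 9, 11, 13, 15, 18, 20, 22, 24, 27, 29, 31, 33, 36, 38, 40, 42

Work bottom-up. With no move the player to move loses. Otherwise the position is W if at least one move leads to an L position for the opponent, and L if every move leads to a W.
n=0: no move → L
n=1: can move to 0, which is L ⇒ W
n=2: the only move is to 1(W), a W ⇒ L
n=3: can move to 2, which is L ⇒ W
n=4: the only move is to 3(W), a W ⇒ L
n=5: can move to 4, which is L ⇒ W
n=6: the only move is to 5(W), a W ⇒ L
n=7: can move to 6, which is L ⇒ W
n=8: can move to 0, which is L ⇒ W
n=9: moves to 8(W), 1(W); every one is W ⇒ L
n=10: can move to 9, which is L ⇒ W
n=11: moves to 10(W), 3(W); every one is W ⇒ L
n=12: can move to 11, which is L ⇒ W
n=13: moves to 12(W), 5(W); every one is W ⇒ L
n=14: can move to 13, which is L ⇒ W
n=15: moves to 14(W), 7(W); every one is W ⇒ L
n=16: can move to 15, which is L ⇒ W
n=17: can move to 9, which is L ⇒ W
n=18: moves to 17(W), 10(W); every one is W ⇒ L
n=19: can move to 18, which is L ⇒ W
n=20: moves to 19(W), 12(W); every one is W ⇒ L
n=21: can move to 20, which is L ⇒ W
n=22: moves to 21(W), 14(W); every one is W ⇒ L
n=23: can move to 22, which is L ⇒ W
n=24: moves to 23(W), 16(W); every one is W ⇒ L
n=25: can move to 24, which is L ⇒ W
n=26: can move to 18, which is L ⇒ W
n=27: moves to 26(W), 19(W); every one is W ⇒ L
n=28: can move to 27, which is L ⇒ W
n=29: moves to 28(W), 21(W); every one is W ⇒ L
n=30: can move to 29, which is L ⇒ W
n=31: moves to 30(W), 23(W); every one is W ⇒ L
n=32: can move to 31, which is L ⇒ W
n=33: moves to 32(W), 25(W); every one is W ⇒ L
n=34: can move to 33, which is L ⇒ W
n=35: can move to 27, which is L ⇒ W
n=36: moves to 35(W), 28(W); every one is W ⇒ L
n=37: can move to 36, which is L ⇒ W
n=38: moves to 37(W), 30(W); every one is W ⇒ L
n=39: can move to 38, which is L ⇒ W
n=40: moves to 39(W), 32(W); every one is W ⇒ L
n=41: can move to 40, which is L ⇒ W
n=42: moves to 41(W), 34(W); every one is W ⇒ L
The losing starting values of n are exactly the entries labelled L in this table (20 of them).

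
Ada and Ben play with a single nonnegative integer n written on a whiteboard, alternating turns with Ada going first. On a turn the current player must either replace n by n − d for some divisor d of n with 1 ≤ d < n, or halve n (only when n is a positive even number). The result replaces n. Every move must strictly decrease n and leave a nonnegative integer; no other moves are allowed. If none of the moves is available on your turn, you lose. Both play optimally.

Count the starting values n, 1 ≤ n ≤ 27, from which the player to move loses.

14

Classify positions by backward induction: terminal positions (no move available) are L. From any other position, the mover wins iff some move reaches an L.
n=0: no move → L
n=1: no move → L
n=2: →1(L), so W
n=3: →2(W) only, which is W, so L
n=4: →3(L), so W
n=5: →4(W) only, which is W, so L
n=6: →3(L), so W
n=7: →6(W) only, which is W, so L
n=8: →7(L), so W
n=9: →6(W), 8(W) — all W, so L
n=10: →5(L), so W
n=11: →10(W) only, which is W, so L
n=12: →9(L), so W
n=13: →12(W) only, which is W, so L
n=14: →7(L), so W
n=15: →10(W), 12(W), 14(W) — all W, so L
n=16: →15(L), so W
n=17: →16(W) only, which is W, so L
n=18: →9(L), so W
n=19: →18(W) only, which is W, so L
n=20: →15(L), so W
n=21: →14(W), 18(W), 20(W) — all W, so L
n=22: →11(L), so W
n=23: →22(W) only, which is W, so L
n=24: →21(L), so W
n=25: →20(W), 24(W) — all W, so L
n=26: →13(L), so W
n=27: →18(W), 24(W), 26(W) — all W, so L
L entries with 1 ≤ n ≤ 27 (n=0 is outside the asked range and is not counted): n = 1, 3, 5, 7, 9, 11, 13, 15, 17, 19, 21, 23, 25, 27; that makes 14.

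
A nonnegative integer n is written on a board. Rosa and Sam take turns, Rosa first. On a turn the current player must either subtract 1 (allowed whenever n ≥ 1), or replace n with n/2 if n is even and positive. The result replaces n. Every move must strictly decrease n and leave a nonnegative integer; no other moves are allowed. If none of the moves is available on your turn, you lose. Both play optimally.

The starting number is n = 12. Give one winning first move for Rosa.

Use the standard recursion: the mover loses at a terminal position; elsewhere, the mover wins exactly when some move hands the opponent an L position.
n=0: no move → L
n=1: W (go to 0, an L position)
n=2: L (sole option 1(W) is W)
n=3: W (go to 2, an L position)
n=4: W (go to 2, an L position)
n=5: L (sole option 4(W) is W)
n=6: W (go to 5, an L position)
n=7: L (sole option 6(W) is W)
n=8: W (go to 7, an L position)
n=9: L (sole option 8(W) is W)
n=10: W (go to 5, an L position)
n=11: L (sole option 10(W) is W)
n=12: W (go to 11, an L position)
From 12, the L positions reachable in one move are: 11.

Move to 11.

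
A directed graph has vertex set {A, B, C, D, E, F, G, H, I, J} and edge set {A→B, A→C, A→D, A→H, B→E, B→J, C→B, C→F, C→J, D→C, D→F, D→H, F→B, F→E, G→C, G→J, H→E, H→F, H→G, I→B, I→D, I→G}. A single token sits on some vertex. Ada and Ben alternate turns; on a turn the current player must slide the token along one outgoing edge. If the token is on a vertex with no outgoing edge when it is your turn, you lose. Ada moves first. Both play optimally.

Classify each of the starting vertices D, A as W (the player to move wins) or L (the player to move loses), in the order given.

D: L, A: W

Positions with no move are L. A position that does have a move is losing for the player to move precisely when every available move leads to a winning position for the opponent. Fill in the labels:
Every edge goes from a vertex to one that appears earlier in the order J, E, B, F, C, G, H, D, I, A, so processing vertices in that order labels each vertex after all of its successors.
J: no outgoing edge → L
E: no outgoing edge → L
B: can move to E, which is L ⇒ W
F: can move to E, which is L ⇒ W
C: can move to J, which is L ⇒ W
G: can move to J, which is L ⇒ W
H: can move to E, which is L ⇒ W
D: moves to H(W), C(W), F(W); every one is W ⇒ L
I: can move to D, which is L ⇒ W
A: can move to D, which is L ⇒ W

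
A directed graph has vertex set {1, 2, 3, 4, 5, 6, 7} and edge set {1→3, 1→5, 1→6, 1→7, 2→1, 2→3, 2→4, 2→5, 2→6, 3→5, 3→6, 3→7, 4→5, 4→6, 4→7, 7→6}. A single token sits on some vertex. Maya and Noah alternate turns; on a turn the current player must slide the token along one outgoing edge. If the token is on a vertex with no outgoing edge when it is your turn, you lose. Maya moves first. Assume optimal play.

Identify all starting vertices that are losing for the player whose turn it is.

Classify positions by backward induction: terminal positions (no move available) are L. From any other position, the mover wins iff some move reaches an L.
Every edge goes from a vertex to one that appears earlier in the order 6, 5, 7, 4, 3, 1, 2, so processing vertices in that order labels each vertex after all of its successors.
6: no outgoing edge → L
5: no outgoing edge → L
7: →6(L), so W
4: →5(L), so W
3: →5(L), so W
1: →5(L), so W
2: →5(L), so W
The losing starting vertices are exactly the entries labelled L in this table (2 of them).

5, 6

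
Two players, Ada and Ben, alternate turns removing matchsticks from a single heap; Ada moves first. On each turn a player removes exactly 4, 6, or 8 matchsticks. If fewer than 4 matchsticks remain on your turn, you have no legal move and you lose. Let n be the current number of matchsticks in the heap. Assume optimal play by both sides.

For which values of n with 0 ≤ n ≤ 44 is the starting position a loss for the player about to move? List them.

0, 1, 2, 3, 12, 13, 14, 15, 24, 25, 26, 27, 36, 37, 38, 39

Positions with no move are L. A position that does have a move is losing for the player to move precisely when every available move leads to a winning position for the opponent. Fill in the labels:
n=0: no move → L
n=1: no move → L
n=2: no move → L
n=3: no move → L
n=4: →0(L), so W
n=5: →1(L), so W
n=6: →2(L), so W
n=7: →3(L), so W
n=8: →2(L), so W
n=9: →3(L), so W
n=10: →2(L), so W
n=11: →3(L), so W
n=12: →8(W), 6(W), 4(W) — all W, so L
n=13: →9(W), 7(W), 5(W) — all W, so L
n=14: →10(W), 8(W), 6(W) — all W, so L
n=15: →11(W), 9(W), 7(W) — all W, so L
n=16: →12(L), so W
n=17: →13(L), so W
n=18: →14(L), so W
n=19: →15(L), so W
n=20: →14(L), so W
n=21: →15(L), so W
n=22: →14(L), so W
n=23: →15(L), so W
n=24: →20(W), 18(W), 16(W) — all W, so L
n=25: →21(W), 19(W), 17(W) — all W, so L
n=26: →22(W), 20(W), 18(W) — all W, so L
n=27: →23(W), 21(W), 19(W) — all W, so L
n=28: →24(L), so W
n=29: →25(L), so W
n=30: →26(L), so W
n=31: →27(L), so W
n=32: →26(L), so W
n=33: →27(L), so W
n=34: →26(L), so W
n=35: →27(L), so W
n=36: →32(W), 30(W), 28(W) — all W, so L
n=37: →33(W), 31(W), 29(W) — all W, so L
n=38: →34(W), 32(W), 30(W) — all W, so L
n=39: →35(W), 33(W), 31(W) — all W, so L
n=40: →36(L), so W
n=41: →37(L), so W
n=42: →38(L), so W
n=43: →39(L), so W
n=44: →38(L), so W
The losing starting values of n are exactly the entries labelled L in this table (16 of them).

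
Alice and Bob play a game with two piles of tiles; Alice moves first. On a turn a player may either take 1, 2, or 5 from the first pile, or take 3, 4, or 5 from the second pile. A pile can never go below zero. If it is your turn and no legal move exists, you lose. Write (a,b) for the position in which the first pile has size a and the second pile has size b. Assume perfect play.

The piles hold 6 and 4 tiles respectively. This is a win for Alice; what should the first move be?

Use the standard recursion: the mover loses at a terminal position; elsewhere, the mover wins exactly when some move hands the opponent an L position.
No move ever increases a pile, so every position that can arise here has a ≤ 6 and b ≤ 4; it is enough to label the cells with 0 ≤ a ≤ 6 and 0 ≤ b ≤ 4.
Every move lowers a or b (never raises either), so fill the grid row by row in increasing a, and left to right within a row: each cell's successors are then already labelled.
      b=0  b=1  b=2  b=3  b=4
a=0:    L    L    L    W    W
a=1:    W    W    W    L    L
a=2:    W    W    W    W    W
a=3:    L    L    L    W    W
a=4:    W    W    W    L    L
a=5:    W    W    W    W    W
a=6:    L    L    L    W    W
Cells with no legal move (terminal, hence L): (0,0), (0,1), (0,2).
The remaining L cells, each justified by listing all of its moves:
(1,3): →(0,3)(W), (1,0)(W) — all W, so L
(1,4): →(0,4)(W), (1,1)(W), (1,0)(W) — all W, so L
(3,0): →(2,0)(W), (1,0)(W) — all W, so L
(3,1): →(2,1)(W), (1,1)(W) — all W, so L
(3,2): →(2,2)(W), (1,2)(W) — all W, so L
(4,3): →(3,3)(W), (2,3)(W), (4,0)(W) — all W, so L
(4,4): →(3,4)(W), (2,4)(W), (4,1)(W), (4,0)(W) — all W, so L
(6,0): →(5,0)(W), (4,0)(W), (1,0)(W) — all W, so L
(6,1): →(5,1)(W), (4,1)(W), (1,1)(W) — all W, so L
(6,2): →(5,2)(W), (4,2)(W), (1,2)(W) — all W, so L
Every other cell has at least one move into one of the L cells above, so it is W.
From (6,4), the L positions reachable in one move are: (4,4), (1,4), (6,1), (6,0). Any move reaching one of these is winning.

Move to (4,4).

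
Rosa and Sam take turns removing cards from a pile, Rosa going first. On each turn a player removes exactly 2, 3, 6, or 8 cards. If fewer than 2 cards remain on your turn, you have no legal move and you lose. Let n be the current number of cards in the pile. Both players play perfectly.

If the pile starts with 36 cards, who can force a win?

Work bottom-up. With no move the player to move loses. Otherwise the position is W if at least one move leads to an L position for the opponent, and L if every move leads to a W.
n=0: no move → L
n=1: no move → L
n=2: can move to 0, which is L ⇒ W
n=3: can move to 1, which is L ⇒ W
n=4: can move to 1, which is L ⇒ W
n=5: moves to 3(W), 2(W); every one is W ⇒ L
n=6: can move to 0, which is L ⇒ W
n=7: can move to 5, which is L ⇒ W
n=8: can move to 5, which is L ⇒ W
n=9: can move to 1, which is L ⇒ W
n=10: moves to 8(W), 7(W), 4(W), 2(W); every one is W ⇒ L
n=11: can move to 5, which is L ⇒ W
n=12: can move to 10, which is L ⇒ W
n=13: can move to 10, which is L ⇒ W
n=14: moves to 12(W), 11(W), 8(W), 6(W); every one is W ⇒ L
n=15: moves to 13(W), 12(W), 9(W), 7(W); every one is W ⇒ L
n=16: can move to 14, which is L ⇒ W
n=17: can move to 15, which is L ⇒ W
n=18: can move to 15, which is L ⇒ W
n=19: moves to 17(W), 16(W), 13(W), 11(W); every one is W ⇒ L
n=20: can move to 14, which is L ⇒ W
n=21: can move to 19, which is L ⇒ W
n=22: can move to 19, which is L ⇒ W
n=23: can move to 15, which is L ⇒ W
n=24: moves to 22(W), 21(W), 18(W), 16(W); every one is W ⇒ L
n=25: can move to 19, which is L ⇒ W
n=26: can move to 24, which is L ⇒ W
n=27: can move to 24, which is L ⇒ W
n=28: moves to 26(W), 25(W), 22(W), 20(W); every one is W ⇒ L
n=29: moves to 27(W), 26(W), 23(W), 21(W); every one is W ⇒ L
n=30: can move to 28, which is L ⇒ W
n=31: can move to 29, which is L ⇒ W
n=32: can move to 29, which is L ⇒ W
n=33: moves to 31(W), 30(W), 27(W), 25(W); every one is W ⇒ L
n=34: can move to 28, which is L ⇒ W
n=35: can move to 33, which is L ⇒ W
n=36: can move to 33, which is L ⇒ W
From 36 Rosa can remove 3, leaving 33, reaching an L position.

Rosa wins.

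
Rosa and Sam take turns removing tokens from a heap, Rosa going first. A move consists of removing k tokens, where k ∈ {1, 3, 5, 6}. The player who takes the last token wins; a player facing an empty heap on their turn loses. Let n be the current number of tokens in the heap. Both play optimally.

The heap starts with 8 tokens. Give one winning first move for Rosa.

Remove 6, leaving 2.

Use the standard recursion: the mover loses at a terminal position; elsewhere, the mover wins exactly when some move hands the opponent an L position.
n=0: no move → L
n=1: →0(L), so W
n=2: →1(W) only, which is W, so L
n=3: →2(L), so W
n=4: →3(W), 1(W) — all W, so L
n=5: →4(L), so W
n=6: →0(L), so W
n=7: →4(L), so W
n=8: →2(L), so W
From 8, the L positions reachable in one move are: 2.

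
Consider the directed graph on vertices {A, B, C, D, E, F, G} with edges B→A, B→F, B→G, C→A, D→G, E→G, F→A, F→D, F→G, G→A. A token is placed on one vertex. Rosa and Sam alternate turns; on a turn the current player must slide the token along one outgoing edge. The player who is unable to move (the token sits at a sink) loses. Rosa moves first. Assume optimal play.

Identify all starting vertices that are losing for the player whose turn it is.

Work bottom-up. With no move the player to move loses. Otherwise the position is W if at least one move leads to an L position for the opponent, and L if every move leads to a W.
Every edge goes from a vertex to one that appears earlier in the order A, G, D, F, B, E, C, so processing vertices in that order labels each vertex after all of its successors.
A: no outgoing edge → L
G: reaches L-position A → W
D: only reaches G(W), which is W → L
F: reaches L-position D → W
B: reaches L-position A → W
E: only reaches G(W), which is W → L
C: reaches L-position A → W
Reading off the rows marked L gives the requested list; there are 3 such vertices.

A, D, E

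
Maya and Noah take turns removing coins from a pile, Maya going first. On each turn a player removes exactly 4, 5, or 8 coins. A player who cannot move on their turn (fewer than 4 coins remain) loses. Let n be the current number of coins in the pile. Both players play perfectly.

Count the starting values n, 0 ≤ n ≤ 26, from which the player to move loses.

11

Classify positions by backward induction: terminal positions (no move available) are L. From any other position, the mover wins iff some move reaches an L.
n=0: no move → L
n=1: no move → L
n=2: no move → L
n=3: no move → L
n=4: can move to 0, which is L ⇒ W
n=5: can move to 1, which is L ⇒ W
n=6: can move to 2, which is L ⇒ W
n=7: can move to 3, which is L ⇒ W
n=8: can move to 3, which is L ⇒ W
n=9: can move to 1, which is L ⇒ W
n=10: can move to 2, which is L ⇒ W
n=11: can move to 3, which is L ⇒ W
n=12: moves to 8(W), 7(W), 4(W); every one is W ⇒ L
n=13: moves to 9(W), 8(W), 5(W); every one is W ⇒ L
n=14: moves to 10(W), 9(W), 6(W); every one is W ⇒ L
n=15: moves to 11(W), 10(W), 7(W); every one is W ⇒ L
n=16: can move to 12, which is L ⇒ W
n=17: can move to 13, which is L ⇒ W
n=18: can move to 14, which is L ⇒ W
n=19: can move to 15, which is L ⇒ W
n=20: can move to 15, which is L ⇒ W
n=21: can move to 13, which is L ⇒ W
n=22: can move to 14, which is L ⇒ W
n=23: can move to 15, which is L ⇒ W
n=24: moves to 20(W), 19(W), 16(W); every one is W ⇒ L
n=25: moves to 21(W), 20(W), 17(W); every one is W ⇒ L
n=26: moves to 22(W), 21(W), 18(W); every one is W ⇒ L
L entries with 0 ≤ n ≤ 26: n = 0, 1, 2, 3, 12, 13, 14, 15, 24, 25, 26; that makes 11.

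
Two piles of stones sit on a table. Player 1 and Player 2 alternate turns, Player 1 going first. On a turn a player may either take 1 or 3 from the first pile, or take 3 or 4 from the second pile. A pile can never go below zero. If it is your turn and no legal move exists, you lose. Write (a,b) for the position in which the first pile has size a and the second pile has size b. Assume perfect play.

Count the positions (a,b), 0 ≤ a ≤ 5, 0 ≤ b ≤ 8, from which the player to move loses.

24

Classify positions by backward induction: terminal positions (no move available) are L. From any other position, the mover wins iff some move reaches an L.
Every move lowers a or b (never raises either), so fill the grid row by row in increasing a, and left to right within a row: each cell's successors are then already labelled.
      b=0  b=1  b=2  b=3  b=4  b=5  b=6  b=7  b=8
a=0:    L    L    L    W    W    W    W    L    L
a=1:    W    W    W    L    L    L    W    W    W
a=2:    L    L    L    W    W    W    W    L    L
a=3:    W    W    W    L    L    L    W    W    W
a=4:    L    L    L    W    W    W    W    L    L
a=5:    W    W    W    L    L    L    W    W    W
Cells with no legal move (terminal, hence L): (0,0), (0,1), (0,2).
The remaining L cells, each justified by listing all of its moves:
(0,7): only reaches (0,4)(W), (0,3)(W), all W → L
(0,8): only reaches (0,5)(W), (0,4)(W), all W → L
(1,3): only reaches (0,3)(W), (1,0)(W), all W → L
(1,4): only reaches (0,4)(W), (1,1)(W), (1,0)(W), all W → L
(1,5): only reaches (0,5)(W), (1,2)(W), (1,1)(W), all W → L
(2,0): only reaches (1,0)(W), which is W → L
(2,1): only reaches (1,1)(W), which is W → L
(2,2): only reaches (1,2)(W), which is W → L
(2,7): only reaches (1,7)(W), (2,4)(W), (2,3)(W), all W → L
(2,8): only reaches (1,8)(W), (2,5)(W), (2,4)(W), all W → L
(3,3): only reaches (2,3)(W), (0,3)(W), (3,0)(W), all W → L
(3,4): only reaches (2,4)(W), (0,4)(W), (3,1)(W), (3,0)(W), all W → L
(3,5): only reaches (2,5)(W), (0,5)(W), (3,2)(W), (3,1)(W), all W → L
(4,0): only reaches (3,0)(W), (1,0)(W), all W → L
(4,1): only reaches (3,1)(W), (1,1)(W), all W → L
(4,2): only reaches (3,2)(W), (1,2)(W), all W → L
(4,7): only reaches (3,7)(W), (1,7)(W), (4,4)(W), (4,3)(W), all W → L
(4,8): only reaches (3,8)(W), (1,8)(W), (4,5)(W), (4,4)(W), all W → L
(5,3): only reaches (4,3)(W), (2,3)(W), (5,0)(W), all W → L
(5,4): only reaches (4,4)(W), (2,4)(W), (5,1)(W), (5,0)(W), all W → L
(5,5): only reaches (4,5)(W), (2,5)(W), (5,2)(W), (5,1)(W), all W → L
Every other cell has at least one move into one of the L cells above, so it is W.
L cells per row: a=0: 5, a=1: 3, a=2: 5, a=3: 3, a=4: 5, a=5: 3; total 24.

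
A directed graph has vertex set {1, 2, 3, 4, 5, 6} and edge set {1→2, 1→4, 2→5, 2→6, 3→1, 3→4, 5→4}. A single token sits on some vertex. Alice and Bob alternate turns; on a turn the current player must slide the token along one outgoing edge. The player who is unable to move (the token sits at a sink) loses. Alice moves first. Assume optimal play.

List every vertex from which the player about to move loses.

4, 6

Compute win/loss labels from the base case upward. A position with no move is L. Any other position is W if it can reach an L in one move, else L.
Every edge goes from a vertex to one that appears earlier in the order 4, 6, 5, 2, 1, 3, so processing vertices in that order labels each vertex after all of its successors.
4: no outgoing edge → L
6: no outgoing edge → L
5: →4(L), so W
2: →6(L), so W
1: →4(L), so W
3: →4(L), so W
Reading off the rows marked L gives the requested list; there are 2 such vertices.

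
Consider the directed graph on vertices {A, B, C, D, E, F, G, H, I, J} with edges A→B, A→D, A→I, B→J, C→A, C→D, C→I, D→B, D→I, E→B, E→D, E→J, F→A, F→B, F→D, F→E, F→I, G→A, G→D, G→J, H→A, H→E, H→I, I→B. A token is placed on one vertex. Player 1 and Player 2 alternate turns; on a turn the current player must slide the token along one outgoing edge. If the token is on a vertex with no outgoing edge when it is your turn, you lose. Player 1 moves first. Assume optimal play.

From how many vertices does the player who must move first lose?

Compute win/loss labels from the base case upward. A position with no move is L. Any other position is W if it can reach an L in one move, else L.
Every edge goes from a vertex to one that appears earlier in the order J, B, I, D, E, A, G, C, F, H, so processing vertices in that order labels each vertex after all of its successors.
J: no outgoing edge → L
B: can move to J, which is L ⇒ W
I: the only move is to B(W), a W ⇒ L
D: can move to I, which is L ⇒ W
E: can move to J, which is L ⇒ W
A: can move to I, which is L ⇒ W
G: can move to J, which is L ⇒ W
C: can move to I, which is L ⇒ W
F: can move to I, which is L ⇒ W
H: can move to I, which is L ⇒ W
The L vertices are I, J; that is 2 in all.

2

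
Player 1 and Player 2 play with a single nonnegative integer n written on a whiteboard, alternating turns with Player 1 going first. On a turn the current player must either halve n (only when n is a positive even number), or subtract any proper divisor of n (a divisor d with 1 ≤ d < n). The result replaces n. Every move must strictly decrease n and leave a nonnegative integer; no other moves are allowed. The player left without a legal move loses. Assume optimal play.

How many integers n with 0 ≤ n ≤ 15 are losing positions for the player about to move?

Use the standard recursion: the mover loses at a terminal position; elsewhere, the mover wins exactly when some move hands the opponent an L position.
n=0: no move → L
n=1: no move → L
n=2: can move to 1, which is L ⇒ W
n=3: the only move is to 2(W), a W ⇒ L
n=4: can move to 3, which is L ⇒ W
n=5: the only move is to 4(W), a W ⇒ L
n=6: can move to 3, which is L ⇒ W
n=7: the only move is to 6(W), a W ⇒ L
n=8: can move to 7, which is L ⇒ W
n=9: moves to 6(W), 8(W); every one is W ⇒ L
n=10: can move to 5, which is L ⇒ W
n=11: the only move is to 10(W), a W ⇒ L
n=12: can move to 9, which is L ⇒ W
n=13: the only move is to 12(W), a W ⇒ L
n=14: can move to 7, which is L ⇒ W
n=15: moves to 10(W), 12(W), 14(W); every one is W ⇒ L
L entries with 0 ≤ n ≤ 15: n = 0, 1, 3, 5, 7, 9, 11, 13, 15; that makes 9.

9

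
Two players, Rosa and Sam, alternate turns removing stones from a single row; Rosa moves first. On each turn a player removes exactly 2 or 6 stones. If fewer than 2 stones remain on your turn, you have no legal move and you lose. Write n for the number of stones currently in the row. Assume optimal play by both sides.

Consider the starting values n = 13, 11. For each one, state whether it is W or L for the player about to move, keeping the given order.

13: L, 11: W

Work bottom-up. With no move the player to move loses. Otherwise the position is W if at least one move leads to an L position for the opponent, and L if every move leads to a W.
n=0: no move → L
n=1: no move → L
n=2: →0(L), so W
n=3: →1(L), so W
n=4: →2(W) only, which is W, so L
n=5: →3(W) only, which is W, so L
n=6: →4(L), so W
n=7: →5(L), so W
n=8: →6(W), 2(W) — all W, so L
n=9: →7(W), 3(W) — all W, so L
n=10: →8(L), so W
n=11: →9(L), so W
n=12: →10(W), 6(W) — all W, so L
n=13: →11(W), 7(W) — all W, so L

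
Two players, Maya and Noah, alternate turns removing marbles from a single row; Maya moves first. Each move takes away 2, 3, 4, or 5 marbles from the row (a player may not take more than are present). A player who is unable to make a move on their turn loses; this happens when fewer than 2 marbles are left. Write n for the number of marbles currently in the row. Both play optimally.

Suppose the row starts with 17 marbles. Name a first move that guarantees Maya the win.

Remove 2, leaving 15.

Use the standard recursion: the mover loses at a terminal position; elsewhere, the mover wins exactly when some move hands the opponent an L position.
n=0: no move → L
n=1: no move → L
n=2: reaches L-position 0 → W
n=3: reaches L-position 1 → W
n=4: reaches L-position 1 → W
n=5: reaches L-position 1 → W
n=6: reaches L-position 1 → W
n=7: only reaches 5(W), 4(W), 3(W), 2(W), all W → L
n=8: only reaches 6(W), 5(W), 4(W), 3(W), all W → L
n=9: reaches L-position 7 → W
n=10: reaches L-position 8 → W
n=11: reaches L-position 8 → W
n=12: reaches L-position 8 → W
n=13: reaches L-position 8 → W
n=14: only reaches 12(W), 11(W), 10(W), 9(W), all W → L
n=15: only reaches 13(W), 12(W), 11(W), 10(W), all W → L
n=16: reaches L-position 14 → W
n=17: reaches L-position 15 → W
From 17, the L positions reachable in one move are: 15, 14. Any move reaching one of these is winning.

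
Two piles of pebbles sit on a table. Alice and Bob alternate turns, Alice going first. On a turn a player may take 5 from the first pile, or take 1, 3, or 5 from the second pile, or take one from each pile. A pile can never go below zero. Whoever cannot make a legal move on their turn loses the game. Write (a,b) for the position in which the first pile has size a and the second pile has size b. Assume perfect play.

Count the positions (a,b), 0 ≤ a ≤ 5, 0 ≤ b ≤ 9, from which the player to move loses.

Work bottom-up. With no move the player to move loses. Otherwise the position is W if at least one move leads to an L position for the opponent, and L if every move leads to a W.
Every move lowers a or b (never raises either), so fill the grid row by row in increasing a, and left to right within a row: each cell's successors are then already labelled.
      b=0  b=1  b=2  b=3  b=4  b=5  b=6  b=7  b=8  b=9
a=0:    L    W    L    W    L    W    L    W    L    W
a=1:    L    W    L    W    L    W    L    W    L    W
a=2:    L    W    L    W    L    W    L    W    L    W
a=3:    L    W    L    W    L    W    L    W    L    W
a=4:    L    W    L    W    L    W    L    W    L    W
a=5:    W    W    W    W    W    W    W    W    W    W
Cells with no legal move (terminal, hence L): (0,0), (1,0), (2,0), (3,0), (4,0).
The remaining L cells, each justified by listing all of its moves:
(0,2): →(0,1)(W) only, which is W, so L
(0,4): →(0,3)(W), (0,1)(W) — all W, so L
(0,6): →(0,5)(W), (0,3)(W), (0,1)(W) — all W, so L
(0,8): →(0,7)(W), (0,5)(W), (0,3)(W) — all W, so L
(1,2): →(1,1)(W), (0,1)(W) — all W, so L
(1,4): →(1,3)(W), (1,1)(W), (0,3)(W) — all W, so L
(1,6): →(1,5)(W), (1,3)(W), (1,1)(W), (0,5)(W) — all W, so L
(1,8): →(1,7)(W), (1,5)(W), (1,3)(W), (0,7)(W) — all W, so L
(2,2): →(2,1)(W), (1,1)(W) — all W, so L
(2,4): →(2,3)(W), (2,1)(W), (1,3)(W) — all W, so L
(2,6): →(2,5)(W), (2,3)(W), (2,1)(W), (1,5)(W) — all W, so L
(2,8): →(2,7)(W), (2,5)(W), (2,3)(W), (1,7)(W) — all W, so L
(3,2): →(3,1)(W), (2,1)(W) — all W, so L
(3,4): →(3,3)(W), (3,1)(W), (2,3)(W) — all W, so L
(3,6): →(3,5)(W), (3,3)(W), (3,1)(W), (2,5)(W) — all W, so L
(3,8): →(3,7)(W), (3,5)(W), (3,3)(W), (2,7)(W) — all W, so L
(4,2): →(4,1)(W), (3,1)(W) — all W, so L
(4,4): →(4,3)(W), (4,1)(W), (3,3)(W) — all W, so L
(4,6): →(4,5)(W), (4,3)(W), (4,1)(W), (3,5)(W) — all W, so L
(4,8): →(4,7)(W), (4,5)(W), (4,3)(W), (3,7)(W) — all W, so L
Every other cell has at least one move into one of the L cells above, so it is W.
L cells per row: a=0: 5, a=1: 5, a=2: 5, a=3: 5, a=4: 5, a=5: 0; total 25.

25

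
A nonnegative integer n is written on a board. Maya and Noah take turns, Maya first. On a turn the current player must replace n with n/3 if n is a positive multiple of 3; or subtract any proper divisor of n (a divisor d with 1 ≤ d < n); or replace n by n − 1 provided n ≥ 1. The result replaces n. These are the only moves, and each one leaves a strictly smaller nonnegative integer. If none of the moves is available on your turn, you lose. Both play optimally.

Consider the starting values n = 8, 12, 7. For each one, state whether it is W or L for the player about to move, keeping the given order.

Classify positions by backward induction: terminal positions (no move available) are L. From any other position, the mover wins iff some move reaches an L.
n=0: no move → L
n=1: →0(L), so W
n=2: →1(W) only, which is W, so L
n=3: →2(L), so W
n=4: →2(L), so W
n=5: →4(W) only, which is W, so L
n=6: →2(L), so W
n=7: →6(W) only, which is W, so L
n=8: →7(L), so W
n=9: →3(W), 6(W), 8(W) — all W, so L
n=10: →5(L), so W
n=11: →10(W) only, which is W, so L
n=12: →9(L), so W

8: W, 12: W, 7: L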